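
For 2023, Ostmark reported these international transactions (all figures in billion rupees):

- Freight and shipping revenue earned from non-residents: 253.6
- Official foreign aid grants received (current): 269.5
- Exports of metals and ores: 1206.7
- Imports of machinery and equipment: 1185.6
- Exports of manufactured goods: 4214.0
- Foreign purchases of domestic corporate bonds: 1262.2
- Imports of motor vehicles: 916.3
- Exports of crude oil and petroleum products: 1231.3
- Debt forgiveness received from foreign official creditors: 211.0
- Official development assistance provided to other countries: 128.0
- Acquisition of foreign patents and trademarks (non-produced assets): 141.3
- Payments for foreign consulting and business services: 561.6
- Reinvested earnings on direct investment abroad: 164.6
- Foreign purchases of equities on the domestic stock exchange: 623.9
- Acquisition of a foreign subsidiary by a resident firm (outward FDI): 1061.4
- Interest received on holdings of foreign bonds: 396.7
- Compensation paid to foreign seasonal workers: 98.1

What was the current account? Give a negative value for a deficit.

Goods: 1231.3 + 4214.0 + 1206.7 - 916.3 - 1185.6 = 4550.1
Services: 253.6 - 561.6 = -308.0
Primary income: 396.7 - 98.1 + 164.6 = 463.2
Secondary income: 269.5 - 128.0 = 141.5
Current account = 4550.1 + (-308.0) + 463.2 + 141.5 = 4846.8
(Excluded from the current account — financial account: foreign purchases of domestic corporate bonds 1262.2, foreign purchases of equities on the domestic stock exchange 623.9, acquisition of a foreign subsidiary by a resident firm (outward FDI) 1061.4; capital account: debt forgiveness received from foreign official creditors 211.0, acquisition of foreign patents and trademarks (non-produced assets) 141.3.)

4846.8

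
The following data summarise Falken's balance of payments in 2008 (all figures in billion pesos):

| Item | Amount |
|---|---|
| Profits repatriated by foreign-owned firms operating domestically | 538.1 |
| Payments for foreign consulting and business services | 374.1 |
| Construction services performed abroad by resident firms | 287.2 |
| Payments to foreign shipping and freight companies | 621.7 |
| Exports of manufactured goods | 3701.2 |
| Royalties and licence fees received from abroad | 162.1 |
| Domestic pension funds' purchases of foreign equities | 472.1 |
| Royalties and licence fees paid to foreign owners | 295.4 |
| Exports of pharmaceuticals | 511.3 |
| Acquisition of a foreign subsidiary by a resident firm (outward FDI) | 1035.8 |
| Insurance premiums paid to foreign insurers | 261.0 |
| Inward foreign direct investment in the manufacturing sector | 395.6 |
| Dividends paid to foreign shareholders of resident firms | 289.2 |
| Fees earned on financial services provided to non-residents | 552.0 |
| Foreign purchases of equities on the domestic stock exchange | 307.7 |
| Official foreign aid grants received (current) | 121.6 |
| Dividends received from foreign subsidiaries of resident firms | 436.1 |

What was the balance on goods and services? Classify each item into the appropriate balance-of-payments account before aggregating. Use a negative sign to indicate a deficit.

Goods: 3701.2 + 511.3 = 4212.5
Services: 162.1 - 621.7 - 295.4 + 552.0 - 261.0 + 287.2 - 374.1 = -550.9
Trade balance = 4212.5 + (-550.9) = 3661.6
(Excluded from the trade balance — primary income: profits repatriated by foreign-owned firms operating domestically 538.1, dividends paid to foreign shareholders of resident firms 289.2, dividends received from foreign subsidiaries of resident firms 436.1; financial account: domestic pension funds' purchases of foreign equities 472.1, acquisition of a foreign subsidiary by a resident firm (outward FDI) 1035.8, inward foreign direct investment in the manufacturing sector 395.6, foreign purchases of equities on the domestic stock exchange 307.7; secondary income: official foreign aid grants received (current) 121.6.)

3661.6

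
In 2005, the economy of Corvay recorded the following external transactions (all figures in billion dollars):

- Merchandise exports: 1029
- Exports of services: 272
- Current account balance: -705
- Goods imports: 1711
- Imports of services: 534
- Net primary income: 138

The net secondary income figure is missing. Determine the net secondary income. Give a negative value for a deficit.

Current account = goods balance + services balance + net primary income + net secondary income
Sum of the known components = -806
Net secondary income = CA - (known components) = -705 - (-806) = 101

101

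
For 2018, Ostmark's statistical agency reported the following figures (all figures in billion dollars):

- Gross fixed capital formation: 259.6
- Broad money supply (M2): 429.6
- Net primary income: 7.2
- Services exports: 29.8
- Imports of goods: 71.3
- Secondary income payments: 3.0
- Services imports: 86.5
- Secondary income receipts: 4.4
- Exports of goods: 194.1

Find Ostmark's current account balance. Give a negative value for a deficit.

Goods balance = 194.1 - 71.3 = 122.8
Services balance = 29.8 - 86.5 = -56.7
Trade balance (goods + services) = 122.8 + (-56.7) = 66.1
Net primary income = 7.2
Net secondary income = 4.4 - 3.0 = 1.4
Current account = 66.1 + 7.2 + 1.4 = 74.7

74.7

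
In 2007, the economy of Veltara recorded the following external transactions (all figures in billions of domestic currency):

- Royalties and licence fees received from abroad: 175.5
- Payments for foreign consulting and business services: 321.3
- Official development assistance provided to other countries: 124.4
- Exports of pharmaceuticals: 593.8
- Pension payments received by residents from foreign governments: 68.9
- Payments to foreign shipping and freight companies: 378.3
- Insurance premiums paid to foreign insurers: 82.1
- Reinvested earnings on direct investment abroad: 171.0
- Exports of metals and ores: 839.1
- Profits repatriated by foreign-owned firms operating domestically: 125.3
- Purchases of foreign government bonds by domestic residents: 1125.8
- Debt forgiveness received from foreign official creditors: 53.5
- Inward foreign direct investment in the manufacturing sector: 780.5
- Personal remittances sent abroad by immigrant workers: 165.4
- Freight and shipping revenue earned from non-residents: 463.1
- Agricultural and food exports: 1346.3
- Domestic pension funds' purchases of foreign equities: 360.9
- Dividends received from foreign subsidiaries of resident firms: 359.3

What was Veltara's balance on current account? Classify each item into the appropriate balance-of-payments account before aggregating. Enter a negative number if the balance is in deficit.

Goods: 1346.3 + 839.1 + 593.8 = 2779.2
Services: 463.1 + 175.5 - 321.3 - 82.1 - 378.3 = -143.1
Primary income: -125.3 + 171.0 + 359.3 = 405.0
Secondary income: -165.4 - 124.4 + 68.9 = -220.9
Current account = 2779.2 + (-143.1) + 405.0 + (-220.9) = 2820.2
(Excluded from the current account — financial account: purchases of foreign government bonds by domestic residents 1125.8, inward foreign direct investment in the manufacturing sector 780.5, domestic pension funds' purchases of foreign equities 360.9; capital account: debt forgiveness received from foreign official creditors 53.5.)

2820.2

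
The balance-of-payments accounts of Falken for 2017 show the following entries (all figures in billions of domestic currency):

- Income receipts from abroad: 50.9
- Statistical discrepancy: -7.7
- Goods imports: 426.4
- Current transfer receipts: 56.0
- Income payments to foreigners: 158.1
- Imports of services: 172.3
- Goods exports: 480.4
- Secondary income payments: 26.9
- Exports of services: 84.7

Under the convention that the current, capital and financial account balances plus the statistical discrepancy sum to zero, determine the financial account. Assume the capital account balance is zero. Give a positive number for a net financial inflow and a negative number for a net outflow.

Goods balance = 480.4 - 426.4 = 54.0
Services balance = 84.7 - 172.3 = -87.6
Trade balance (goods + services) = 54.0 + (-87.6) = -33.6
Net primary income = 50.9 - 158.1 = -107.2
Net secondary income = 56.0 - 26.9 = 29.1
Current account = -33.6 + (-107.2) + 29.1 = -111.7
Financial account = -(-111.7 + (-7.7)) = 119.4

119.4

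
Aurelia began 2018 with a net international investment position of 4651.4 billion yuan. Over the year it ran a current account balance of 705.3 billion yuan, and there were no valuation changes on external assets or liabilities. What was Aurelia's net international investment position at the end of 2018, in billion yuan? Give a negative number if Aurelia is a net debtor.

5356.7

With no valuation effects, change in NIIP = current account = 705.3
End-of-year NIIP = 4651.4 + 705.3 = 5356.7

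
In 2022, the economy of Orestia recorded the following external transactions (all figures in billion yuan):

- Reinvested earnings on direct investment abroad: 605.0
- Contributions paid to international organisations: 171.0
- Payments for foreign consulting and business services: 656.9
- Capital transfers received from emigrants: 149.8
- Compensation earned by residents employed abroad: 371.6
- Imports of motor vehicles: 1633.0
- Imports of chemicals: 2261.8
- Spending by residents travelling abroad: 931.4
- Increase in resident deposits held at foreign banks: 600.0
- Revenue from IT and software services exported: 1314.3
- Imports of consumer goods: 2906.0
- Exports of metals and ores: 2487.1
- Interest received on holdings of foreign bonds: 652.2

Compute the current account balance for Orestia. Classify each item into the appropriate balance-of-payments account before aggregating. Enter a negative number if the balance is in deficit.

-3129.9

Goods: -2906.0 - 1633.0 + 2487.1 - 2261.8 = -4313.7
Services: 1314.3 - 656.9 - 931.4 = -274.0
Primary income: 605.0 + 652.2 + 371.6 = 1628.8
Secondary income: -171.0
Current account = (-4313.7) + (-274.0) + 1628.8 + (-171.0) = -3129.9
(Excluded from the current account — capital account: capital transfers received from emigrants 149.8; financial account: increase in resident deposits held at foreign banks 600.0.)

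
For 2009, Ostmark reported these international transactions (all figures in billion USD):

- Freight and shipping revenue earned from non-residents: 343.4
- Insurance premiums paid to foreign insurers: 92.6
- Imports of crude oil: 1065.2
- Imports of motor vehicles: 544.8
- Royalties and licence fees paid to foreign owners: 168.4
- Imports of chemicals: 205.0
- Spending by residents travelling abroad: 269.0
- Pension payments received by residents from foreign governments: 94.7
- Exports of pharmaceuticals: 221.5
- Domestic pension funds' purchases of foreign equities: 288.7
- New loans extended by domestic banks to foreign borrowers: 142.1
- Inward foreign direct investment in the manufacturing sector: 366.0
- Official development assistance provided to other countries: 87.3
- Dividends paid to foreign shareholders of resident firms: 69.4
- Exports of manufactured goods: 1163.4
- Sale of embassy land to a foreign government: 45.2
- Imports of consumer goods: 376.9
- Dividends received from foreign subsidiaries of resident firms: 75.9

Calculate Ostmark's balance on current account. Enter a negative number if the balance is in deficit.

Goods: -376.9 - 205.0 + 221.5 - 1065.2 - 544.8 + 1163.4 = -807.0
Services: -168.4 + 343.4 - 92.6 - 269.0 = -186.6
Primary income: -69.4 + 75.9 = 6.5
Secondary income: -87.3 + 94.7 = 7.4
Current account = (-807.0) + (-186.6) + 6.5 + 7.4 = -979.7
(Excluded from the current account — financial account: domestic pension funds' purchases of foreign equities 288.7, new loans extended by domestic banks to foreign borrowers 142.1, inward foreign direct investment in the manufacturing sector 366.0; capital account: sale of embassy land to a foreign government 45.2.)

-979.7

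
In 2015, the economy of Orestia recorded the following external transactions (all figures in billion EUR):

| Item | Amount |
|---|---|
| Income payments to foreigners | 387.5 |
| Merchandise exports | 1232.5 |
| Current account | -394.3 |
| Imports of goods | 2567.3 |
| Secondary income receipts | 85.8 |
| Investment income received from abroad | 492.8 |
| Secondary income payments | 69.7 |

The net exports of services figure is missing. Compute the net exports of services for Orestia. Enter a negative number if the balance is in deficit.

819.1

Current account = goods balance + services balance + net primary income + net secondary income
Sum of the known components = -1213.4
Net exports of services = CA - (known components) = -394.3 - (-1213.4) = 819.1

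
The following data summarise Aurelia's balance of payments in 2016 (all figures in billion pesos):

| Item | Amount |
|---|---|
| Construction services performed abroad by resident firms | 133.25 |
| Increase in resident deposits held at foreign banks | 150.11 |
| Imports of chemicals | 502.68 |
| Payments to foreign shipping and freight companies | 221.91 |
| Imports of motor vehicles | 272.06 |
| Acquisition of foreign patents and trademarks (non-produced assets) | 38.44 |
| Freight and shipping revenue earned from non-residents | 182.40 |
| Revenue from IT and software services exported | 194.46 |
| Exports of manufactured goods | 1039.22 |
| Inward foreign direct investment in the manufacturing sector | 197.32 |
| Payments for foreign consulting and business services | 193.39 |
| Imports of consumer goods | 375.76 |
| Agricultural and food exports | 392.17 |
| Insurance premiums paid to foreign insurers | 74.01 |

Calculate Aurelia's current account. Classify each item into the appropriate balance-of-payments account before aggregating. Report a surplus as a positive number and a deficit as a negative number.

301.69

Goods: 1039.22 - 375.76 - 272.06 - 502.68 + 392.17 = 280.89
Services: -74.01 + 182.40 + 194.46 - 221.91 - 193.39 + 133.25 = 20.80
Current account = 280.89 + 20.80 = 301.69
(Excluded from the current account — financial account: increase in resident deposits held at foreign banks 150.11, inward foreign direct investment in the manufacturing sector 197.32; capital account: acquisition of foreign patents and trademarks (non-produced assets) 38.44.)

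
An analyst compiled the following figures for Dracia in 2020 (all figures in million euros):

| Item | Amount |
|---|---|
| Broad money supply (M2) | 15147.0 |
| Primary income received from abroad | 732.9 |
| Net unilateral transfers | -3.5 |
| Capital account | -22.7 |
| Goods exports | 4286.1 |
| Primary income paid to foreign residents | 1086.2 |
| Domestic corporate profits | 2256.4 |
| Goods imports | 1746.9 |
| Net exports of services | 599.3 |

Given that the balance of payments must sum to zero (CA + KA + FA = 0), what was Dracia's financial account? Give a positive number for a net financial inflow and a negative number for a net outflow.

Goods balance = 4286.1 - 1746.9 = 2539.2
Services balance = 599.3
Trade balance (goods + services) = 2539.2 + 599.3 = 3138.5
Net primary income = 732.9 - 1086.2 = -353.3
Net secondary income = -3.5
Current account = 3138.5 + (-353.3) + (-3.5) = 2781.7
Financial account = -(2781.7 + (-22.7)) = -2759.0

-2759.0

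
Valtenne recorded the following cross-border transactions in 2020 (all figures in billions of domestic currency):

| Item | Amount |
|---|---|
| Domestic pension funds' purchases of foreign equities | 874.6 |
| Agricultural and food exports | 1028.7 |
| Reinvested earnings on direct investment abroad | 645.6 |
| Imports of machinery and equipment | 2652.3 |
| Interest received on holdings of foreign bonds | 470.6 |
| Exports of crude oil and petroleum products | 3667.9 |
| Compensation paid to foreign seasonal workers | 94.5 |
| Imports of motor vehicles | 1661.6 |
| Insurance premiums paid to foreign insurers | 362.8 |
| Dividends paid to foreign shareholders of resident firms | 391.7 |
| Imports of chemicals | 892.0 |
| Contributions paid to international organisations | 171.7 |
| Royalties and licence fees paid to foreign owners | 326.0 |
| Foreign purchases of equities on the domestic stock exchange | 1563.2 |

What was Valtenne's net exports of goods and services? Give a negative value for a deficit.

-1198.1

Goods: -2652.3 - 892.0 + 3667.9 + 1028.7 - 1661.6 = -509.3
Services: -362.8 - 326.0 = -688.8
Trade balance = -509.3 + (-688.8) = -1198.1
(Excluded from the trade balance — financial account: domestic pension funds' purchases of foreign equities 874.6, foreign purchases of equities on the domestic stock exchange 1563.2; primary income: reinvested earnings on direct investment abroad 645.6, interest received on holdings of foreign bonds 470.6, compensation paid to foreign seasonal workers 94.5, dividends paid to foreign shareholders of resident firms 391.7; secondary income: contributions paid to international organisations 171.7.)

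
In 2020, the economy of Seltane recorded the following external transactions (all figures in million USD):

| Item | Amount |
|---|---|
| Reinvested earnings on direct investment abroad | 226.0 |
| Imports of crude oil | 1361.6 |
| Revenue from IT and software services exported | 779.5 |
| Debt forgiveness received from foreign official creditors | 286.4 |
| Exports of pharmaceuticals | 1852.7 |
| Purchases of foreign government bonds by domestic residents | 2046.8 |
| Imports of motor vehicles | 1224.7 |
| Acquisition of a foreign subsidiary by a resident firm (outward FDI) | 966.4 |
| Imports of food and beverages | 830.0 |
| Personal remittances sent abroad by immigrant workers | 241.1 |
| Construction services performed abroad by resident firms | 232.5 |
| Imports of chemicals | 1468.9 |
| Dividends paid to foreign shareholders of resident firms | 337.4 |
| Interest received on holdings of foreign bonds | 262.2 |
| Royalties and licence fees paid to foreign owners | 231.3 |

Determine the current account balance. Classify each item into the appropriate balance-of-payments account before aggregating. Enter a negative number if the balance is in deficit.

Goods: -1468.9 - 1361.6 + 1852.7 - 1224.7 - 830.0 = -3032.5
Services: 779.5 - 231.3 + 232.5 = 780.7
Primary income: 226.0 + 262.2 - 337.4 = 150.8
Secondary income: -241.1
Current account = (-3032.5) + 780.7 + 150.8 + (-241.1) = -2342.1
(Excluded from the current account — capital account: debt forgiveness received from foreign official creditors 286.4; financial account: purchases of foreign government bonds by domestic residents 2046.8, acquisition of a foreign subsidiary by a resident firm (outward FDI) 966.4.)

-2342.1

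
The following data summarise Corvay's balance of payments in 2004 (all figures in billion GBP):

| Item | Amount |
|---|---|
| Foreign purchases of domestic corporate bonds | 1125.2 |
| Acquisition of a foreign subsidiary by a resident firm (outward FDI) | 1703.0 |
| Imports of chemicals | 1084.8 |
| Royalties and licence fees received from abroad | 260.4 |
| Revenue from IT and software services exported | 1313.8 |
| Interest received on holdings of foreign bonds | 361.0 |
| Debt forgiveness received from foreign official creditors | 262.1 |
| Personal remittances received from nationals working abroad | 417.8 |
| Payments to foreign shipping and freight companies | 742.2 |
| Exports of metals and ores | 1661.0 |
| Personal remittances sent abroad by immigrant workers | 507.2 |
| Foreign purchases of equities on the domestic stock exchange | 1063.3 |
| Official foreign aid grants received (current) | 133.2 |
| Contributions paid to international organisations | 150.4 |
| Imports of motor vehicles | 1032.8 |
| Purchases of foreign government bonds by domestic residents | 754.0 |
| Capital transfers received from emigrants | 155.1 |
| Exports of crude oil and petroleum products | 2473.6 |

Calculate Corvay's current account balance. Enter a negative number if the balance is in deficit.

Goods: -1084.8 - 1032.8 + 2473.6 + 1661.0 = 2017.0
Services: 260.4 + 1313.8 - 742.2 = 832.0
Primary income: 361.0
Secondary income: -150.4 - 507.2 + 133.2 + 417.8 = -106.6
Current account = 2017.0 + 832.0 + 361.0 + (-106.6) = 3103.4
(Excluded from the current account — financial account: foreign purchases of domestic corporate bonds 1125.2, acquisition of a foreign subsidiary by a resident firm (outward FDI) 1703.0, foreign purchases of equities on the domestic stock exchange 1063.3, purchases of foreign government bonds by domestic residents 754.0; capital account: debt forgiveness received from foreign official creditors 262.1, capital transfers received from emigrants 155.1.)

3103.4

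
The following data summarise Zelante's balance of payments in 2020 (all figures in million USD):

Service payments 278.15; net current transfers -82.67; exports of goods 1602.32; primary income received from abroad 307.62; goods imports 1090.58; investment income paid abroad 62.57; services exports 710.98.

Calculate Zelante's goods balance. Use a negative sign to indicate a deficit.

Goods balance = 1602.32 - 1090.58 = 511.74

511.74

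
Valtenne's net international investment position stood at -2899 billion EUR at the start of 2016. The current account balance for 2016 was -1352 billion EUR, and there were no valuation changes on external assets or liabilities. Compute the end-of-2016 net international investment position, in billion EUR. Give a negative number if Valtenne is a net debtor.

-4251

With no valuation effects, change in NIIP = current account = -1352
End-of-year NIIP = -2899 + (-1352) = -4251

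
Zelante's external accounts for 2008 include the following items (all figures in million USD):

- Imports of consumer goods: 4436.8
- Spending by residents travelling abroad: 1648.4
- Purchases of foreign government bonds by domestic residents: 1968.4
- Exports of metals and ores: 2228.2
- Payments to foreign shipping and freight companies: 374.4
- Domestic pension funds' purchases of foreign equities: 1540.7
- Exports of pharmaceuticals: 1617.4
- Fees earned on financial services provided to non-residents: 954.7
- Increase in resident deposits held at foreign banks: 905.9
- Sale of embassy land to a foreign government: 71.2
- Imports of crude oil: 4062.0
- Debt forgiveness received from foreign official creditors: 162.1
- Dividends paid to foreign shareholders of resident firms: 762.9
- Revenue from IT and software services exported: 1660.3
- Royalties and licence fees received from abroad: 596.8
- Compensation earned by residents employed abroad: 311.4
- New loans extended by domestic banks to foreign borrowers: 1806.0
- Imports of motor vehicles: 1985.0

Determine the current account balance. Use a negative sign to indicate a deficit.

Goods: -4436.8 + 2228.2 + 1617.4 - 4062.0 - 1985.0 = -6638.2
Services: 596.8 - 374.4 - 1648.4 + 1660.3 + 954.7 = 1189.0
Primary income: 311.4 - 762.9 = -451.5
Current account = (-6638.2) + 1189.0 + (-451.5) = -5900.7
(Excluded from the current account — financial account: purchases of foreign government bonds by domestic residents 1968.4, domestic pension funds' purchases of foreign equities 1540.7, increase in resident deposits held at foreign banks 905.9, new loans extended by domestic banks to foreign borrowers 1806.0; capital account: sale of embassy land to a foreign government 71.2, debt forgiveness received from foreign official creditors 162.1.)

-5900.7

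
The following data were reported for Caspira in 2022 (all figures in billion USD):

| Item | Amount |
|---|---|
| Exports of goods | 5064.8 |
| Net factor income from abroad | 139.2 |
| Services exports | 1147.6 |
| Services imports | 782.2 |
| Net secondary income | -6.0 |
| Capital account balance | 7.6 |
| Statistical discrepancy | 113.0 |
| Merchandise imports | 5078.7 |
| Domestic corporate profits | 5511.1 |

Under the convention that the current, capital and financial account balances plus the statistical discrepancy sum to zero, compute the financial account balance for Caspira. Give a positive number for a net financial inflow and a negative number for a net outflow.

-605.3

Goods balance = 5064.8 - 5078.7 = -13.9
Services balance = 1147.6 - 782.2 = 365.4
Trade balance (goods + services) = -13.9 + 365.4 = 351.5
Net primary income = 139.2
Net secondary income = -6.0
Current account = 351.5 + 139.2 + (-6.0) = 484.7
Financial account = -(484.7 + 7.6 + 113.0) = -605.3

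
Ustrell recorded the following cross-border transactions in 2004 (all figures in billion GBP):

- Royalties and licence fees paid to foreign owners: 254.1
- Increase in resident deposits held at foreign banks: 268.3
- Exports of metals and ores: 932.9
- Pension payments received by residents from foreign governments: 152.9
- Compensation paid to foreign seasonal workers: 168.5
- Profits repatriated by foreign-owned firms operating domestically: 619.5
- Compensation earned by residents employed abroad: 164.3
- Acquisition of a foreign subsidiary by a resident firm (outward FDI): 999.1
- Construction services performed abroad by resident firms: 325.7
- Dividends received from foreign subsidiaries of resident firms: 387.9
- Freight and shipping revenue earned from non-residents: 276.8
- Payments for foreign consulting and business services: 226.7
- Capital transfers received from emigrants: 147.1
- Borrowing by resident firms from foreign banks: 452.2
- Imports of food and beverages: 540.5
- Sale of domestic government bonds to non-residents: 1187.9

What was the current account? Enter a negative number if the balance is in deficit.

431.2

Goods: 932.9 - 540.5 = 392.4
Services: -254.1 + 276.8 + 325.7 - 226.7 = 121.7
Primary income: -619.5 - 168.5 + 164.3 + 387.9 = -235.8
Secondary income: 152.9
Current account = 392.4 + 121.7 + (-235.8) + 152.9 = 431.2
(Excluded from the current account — financial account: increase in resident deposits held at foreign banks 268.3, acquisition of a foreign subsidiary by a resident firm (outward FDI) 999.1, borrowing by resident firms from foreign banks 452.2, sale of domestic government bonds to non-residents 1187.9; capital account: capital transfers received from emigrants 147.1.)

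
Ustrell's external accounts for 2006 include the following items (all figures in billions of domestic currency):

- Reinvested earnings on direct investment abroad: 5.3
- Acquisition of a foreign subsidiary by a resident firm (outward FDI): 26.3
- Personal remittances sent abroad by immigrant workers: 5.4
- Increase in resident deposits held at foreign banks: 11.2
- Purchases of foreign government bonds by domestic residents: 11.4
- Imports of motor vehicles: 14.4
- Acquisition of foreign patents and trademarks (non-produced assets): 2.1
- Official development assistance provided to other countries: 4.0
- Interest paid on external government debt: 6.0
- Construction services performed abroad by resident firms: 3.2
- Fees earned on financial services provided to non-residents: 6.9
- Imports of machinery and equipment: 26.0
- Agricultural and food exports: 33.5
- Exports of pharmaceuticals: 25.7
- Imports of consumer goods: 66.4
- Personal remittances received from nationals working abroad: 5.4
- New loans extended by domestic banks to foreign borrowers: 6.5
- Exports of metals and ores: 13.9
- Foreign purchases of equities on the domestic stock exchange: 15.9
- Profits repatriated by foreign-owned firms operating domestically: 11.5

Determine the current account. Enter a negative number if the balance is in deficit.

-39.8

Goods: 25.7 - 66.4 - 26.0 - 14.4 + 33.5 + 13.9 = -33.7
Services: 3.2 + 6.9 = 10.1
Primary income: 5.3 - 11.5 - 6.0 = -12.2
Secondary income: -4.0 - 5.4 + 5.4 = -4.0
Current account = (-33.7) + 10.1 + (-12.2) + (-4.0) = -39.8
(Excluded from the current account — financial account: acquisition of a foreign subsidiary by a resident firm (outward FDI) 26.3, increase in resident deposits held at foreign banks 11.2, purchases of foreign government bonds by domestic residents 11.4, new loans extended by domestic banks to foreign borrowers 6.5, foreign purchases of equities on the domestic stock exchange 15.9; capital account: acquisition of foreign patents and trademarks (non-produced assets) 2.1.)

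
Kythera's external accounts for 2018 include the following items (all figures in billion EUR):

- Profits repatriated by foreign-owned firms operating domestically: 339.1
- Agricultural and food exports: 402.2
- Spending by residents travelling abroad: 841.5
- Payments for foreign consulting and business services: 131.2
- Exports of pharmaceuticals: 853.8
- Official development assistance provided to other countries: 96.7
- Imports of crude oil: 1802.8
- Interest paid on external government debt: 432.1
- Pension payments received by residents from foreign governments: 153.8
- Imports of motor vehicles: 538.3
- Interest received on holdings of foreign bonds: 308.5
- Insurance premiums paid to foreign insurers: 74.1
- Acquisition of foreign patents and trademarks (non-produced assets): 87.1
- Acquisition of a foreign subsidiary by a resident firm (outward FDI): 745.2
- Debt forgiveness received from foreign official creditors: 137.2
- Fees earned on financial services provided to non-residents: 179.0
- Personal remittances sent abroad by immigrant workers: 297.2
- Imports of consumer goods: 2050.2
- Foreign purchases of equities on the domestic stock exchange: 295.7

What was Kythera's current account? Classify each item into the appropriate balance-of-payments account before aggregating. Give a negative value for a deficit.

-4705.9

Goods: -2050.2 - 538.3 + 402.2 + 853.8 - 1802.8 = -3135.3
Services: -841.5 + 179.0 - 131.2 - 74.1 = -867.8
Primary income: -339.1 - 432.1 + 308.5 = -462.7
Secondary income: -297.2 + 153.8 - 96.7 = -240.1
Current account = (-3135.3) + (-867.8) + (-462.7) + (-240.1) = -4705.9
(Excluded from the current account — capital account: acquisition of foreign patents and trademarks (non-produced assets) 87.1, debt forgiveness received from foreign official creditors 137.2; financial account: acquisition of a foreign subsidiary by a resident firm (outward FDI) 745.2, foreign purchases of equities on the domestic stock exchange 295.7.)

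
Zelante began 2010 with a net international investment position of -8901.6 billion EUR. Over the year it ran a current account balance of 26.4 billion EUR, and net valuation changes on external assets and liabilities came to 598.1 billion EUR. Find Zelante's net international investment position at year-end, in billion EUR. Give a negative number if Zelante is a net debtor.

Change in NIIP = current account + net valuation change = 26.4 + 598.1 = 624.5
End-of-year NIIP = -8901.6 + 624.5 = -8277.1

-8277.1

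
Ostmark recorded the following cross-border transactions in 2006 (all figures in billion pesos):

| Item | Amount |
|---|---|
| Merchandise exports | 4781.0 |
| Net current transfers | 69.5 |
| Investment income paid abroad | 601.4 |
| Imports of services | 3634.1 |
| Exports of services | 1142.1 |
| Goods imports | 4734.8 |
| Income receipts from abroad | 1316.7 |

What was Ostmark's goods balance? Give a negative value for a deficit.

46.2

Goods balance = 4781.0 - 4734.8 = 46.2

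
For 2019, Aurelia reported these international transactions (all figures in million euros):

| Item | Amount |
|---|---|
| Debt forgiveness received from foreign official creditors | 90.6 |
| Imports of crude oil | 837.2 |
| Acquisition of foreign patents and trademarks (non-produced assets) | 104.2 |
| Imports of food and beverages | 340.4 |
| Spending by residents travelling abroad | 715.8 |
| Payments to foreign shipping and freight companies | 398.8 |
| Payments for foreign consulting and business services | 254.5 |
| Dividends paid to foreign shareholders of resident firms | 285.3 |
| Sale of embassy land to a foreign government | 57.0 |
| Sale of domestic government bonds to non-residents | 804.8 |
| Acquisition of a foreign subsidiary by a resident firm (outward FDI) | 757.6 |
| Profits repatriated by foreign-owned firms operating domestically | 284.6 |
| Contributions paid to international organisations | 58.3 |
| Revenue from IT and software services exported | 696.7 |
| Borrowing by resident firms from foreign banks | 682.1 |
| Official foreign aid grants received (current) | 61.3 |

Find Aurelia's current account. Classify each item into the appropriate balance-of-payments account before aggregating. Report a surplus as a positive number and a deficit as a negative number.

Goods: -340.4 - 837.2 = -1177.6
Services: 696.7 - 398.8 - 715.8 - 254.5 = -672.4
Primary income: -285.3 - 284.6 = -569.9
Secondary income: 61.3 - 58.3 = 3.0
Current account = (-1177.6) + (-672.4) + (-569.9) + 3.0 = -2416.9
(Excluded from the current account — capital account: debt forgiveness received from foreign official creditors 90.6, acquisition of foreign patents and trademarks (non-produced assets) 104.2, sale of embassy land to a foreign government 57.0; financial account: sale of domestic government bonds to non-residents 804.8, acquisition of a foreign subsidiary by a resident firm (outward FDI) 757.6, borrowing by resident firms from foreign banks 682.1.)

-2416.9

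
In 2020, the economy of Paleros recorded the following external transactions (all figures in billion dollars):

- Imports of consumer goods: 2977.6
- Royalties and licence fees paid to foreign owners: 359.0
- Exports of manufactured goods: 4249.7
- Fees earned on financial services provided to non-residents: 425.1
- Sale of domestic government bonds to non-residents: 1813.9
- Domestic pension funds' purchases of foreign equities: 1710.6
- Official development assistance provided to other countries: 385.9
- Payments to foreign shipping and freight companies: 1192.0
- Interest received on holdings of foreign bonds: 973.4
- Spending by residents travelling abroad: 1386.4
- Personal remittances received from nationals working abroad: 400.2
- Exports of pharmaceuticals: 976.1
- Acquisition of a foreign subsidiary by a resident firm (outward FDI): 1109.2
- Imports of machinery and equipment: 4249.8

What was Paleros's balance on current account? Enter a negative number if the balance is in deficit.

Goods: -2977.6 + 4249.7 + 976.1 - 4249.8 = -2001.6
Services: 425.1 - 1192.0 - 1386.4 - 359.0 = -2512.3
Primary income: 973.4
Secondary income: 400.2 - 385.9 = 14.3
Current account = (-2001.6) + (-2512.3) + 973.4 + 14.3 = -3526.2
(Excluded from the current account — financial account: sale of domestic government bonds to non-residents 1813.9, domestic pension funds' purchases of foreign equities 1710.6, acquisition of a foreign subsidiary by a resident firm (outward FDI) 1109.2.)

-3526.2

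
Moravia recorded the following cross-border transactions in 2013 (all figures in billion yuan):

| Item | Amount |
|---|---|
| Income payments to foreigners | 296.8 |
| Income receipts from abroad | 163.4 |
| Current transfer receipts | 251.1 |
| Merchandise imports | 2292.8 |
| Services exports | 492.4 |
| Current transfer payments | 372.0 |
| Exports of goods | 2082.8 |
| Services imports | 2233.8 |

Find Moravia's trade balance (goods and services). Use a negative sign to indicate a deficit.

Goods balance = 2082.8 - 2292.8 = -210.0
Services balance = 492.4 - 2233.8 = -1741.4
Trade balance (goods + services) = -210.0 + (-1741.4) = -1951.4

-1951.4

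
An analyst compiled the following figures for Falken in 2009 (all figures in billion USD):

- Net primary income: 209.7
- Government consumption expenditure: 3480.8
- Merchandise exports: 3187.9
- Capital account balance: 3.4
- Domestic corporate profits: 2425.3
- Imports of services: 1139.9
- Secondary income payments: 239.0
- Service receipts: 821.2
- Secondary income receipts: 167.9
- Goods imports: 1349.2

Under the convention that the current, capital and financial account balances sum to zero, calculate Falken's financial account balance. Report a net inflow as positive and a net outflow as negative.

Goods balance = 3187.9 - 1349.2 = 1838.7
Services balance = 821.2 - 1139.9 = -318.7
Trade balance (goods + services) = 1838.7 + (-318.7) = 1520.0
Net primary income = 209.7
Net secondary income = 167.9 - 239.0 = -71.1
Current account = 1520.0 + 209.7 + (-71.1) = 1658.6
Financial account = -(1658.6 + 3.4) = -1662.0

-1662.0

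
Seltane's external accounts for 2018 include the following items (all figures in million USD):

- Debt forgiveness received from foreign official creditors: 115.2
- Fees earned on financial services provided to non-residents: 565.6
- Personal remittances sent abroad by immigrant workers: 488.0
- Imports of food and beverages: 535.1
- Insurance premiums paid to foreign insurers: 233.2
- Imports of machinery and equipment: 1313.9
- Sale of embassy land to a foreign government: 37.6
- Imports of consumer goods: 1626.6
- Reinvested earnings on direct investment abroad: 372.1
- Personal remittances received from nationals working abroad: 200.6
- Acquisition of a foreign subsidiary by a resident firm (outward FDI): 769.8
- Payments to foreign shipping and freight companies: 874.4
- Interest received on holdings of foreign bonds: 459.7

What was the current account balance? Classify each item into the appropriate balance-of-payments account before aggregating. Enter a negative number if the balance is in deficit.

Goods: -1626.6 - 1313.9 - 535.1 = -3475.6
Services: 565.6 - 874.4 - 233.2 = -542.0
Primary income: 459.7 + 372.1 = 831.8
Secondary income: 200.6 - 488.0 = -287.4
Current account = (-3475.6) + (-542.0) + 831.8 + (-287.4) = -3473.2
(Excluded from the current account — capital account: debt forgiveness received from foreign official creditors 115.2, sale of embassy land to a foreign government 37.6; financial account: acquisition of a foreign subsidiary by a resident firm (outward FDI) 769.8.)

-3473.2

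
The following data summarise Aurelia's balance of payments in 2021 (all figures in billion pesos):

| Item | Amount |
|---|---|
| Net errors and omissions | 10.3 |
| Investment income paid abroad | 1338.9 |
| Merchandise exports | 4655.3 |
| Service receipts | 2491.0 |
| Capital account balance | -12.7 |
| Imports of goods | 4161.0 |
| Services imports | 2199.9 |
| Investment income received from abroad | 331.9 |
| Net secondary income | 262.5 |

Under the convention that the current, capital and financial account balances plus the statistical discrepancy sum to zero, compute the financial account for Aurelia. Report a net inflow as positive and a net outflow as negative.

Goods balance = 4655.3 - 4161.0 = 494.3
Services balance = 2491.0 - 2199.9 = 291.1
Trade balance (goods + services) = 494.3 + 291.1 = 785.4
Net primary income = 331.9 - 1338.9 = -1007.0
Net secondary income = 262.5
Current account = 785.4 + (-1007.0) + 262.5 = 40.9
Financial account = -(40.9 + (-12.7) + 10.3) = -38.5

-38.5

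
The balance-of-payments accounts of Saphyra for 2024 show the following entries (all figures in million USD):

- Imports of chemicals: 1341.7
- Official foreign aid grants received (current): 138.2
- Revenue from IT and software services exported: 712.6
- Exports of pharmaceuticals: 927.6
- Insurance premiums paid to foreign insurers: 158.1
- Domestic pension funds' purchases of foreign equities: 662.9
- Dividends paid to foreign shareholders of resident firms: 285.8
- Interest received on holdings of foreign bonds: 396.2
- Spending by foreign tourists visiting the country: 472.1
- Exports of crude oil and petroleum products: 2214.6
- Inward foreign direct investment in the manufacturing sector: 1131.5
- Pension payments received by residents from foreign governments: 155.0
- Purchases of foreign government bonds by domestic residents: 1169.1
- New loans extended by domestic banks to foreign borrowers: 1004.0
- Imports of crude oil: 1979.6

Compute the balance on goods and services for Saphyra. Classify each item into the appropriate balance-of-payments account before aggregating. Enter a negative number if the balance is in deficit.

Goods: -1979.6 - 1341.7 + 927.6 + 2214.6 = -179.1
Services: 712.6 + 472.1 - 158.1 = 1026.6
Trade balance = -179.1 + 1026.6 = 847.5
(Excluded from the trade balance — secondary income: official foreign aid grants received (current) 138.2, pension payments received by residents from foreign governments 155.0; financial account: domestic pension funds' purchases of foreign equities 662.9, inward foreign direct investment in the manufacturing sector 1131.5, purchases of foreign government bonds by domestic residents 1169.1, new loans extended by domestic banks to foreign borrowers 1004.0; primary income: dividends paid to foreign shareholders of resident firms 285.8, interest received on holdings of foreign bonds 396.2.)

847.5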